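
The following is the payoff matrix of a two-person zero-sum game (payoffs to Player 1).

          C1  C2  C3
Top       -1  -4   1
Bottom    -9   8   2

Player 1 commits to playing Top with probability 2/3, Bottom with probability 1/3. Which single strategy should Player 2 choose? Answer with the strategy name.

C1

If Player 2 plays C1, Player 1's expected payoff is (2/3)·(-1) + (1/3)·(-9) = -11/3.
If Player 2 plays C2, Player 1's expected payoff is (2/3)·(-4) + (1/3)·8 = 0.
If Player 2 plays C3, Player 1's expected payoff is (2/3)·1 + (1/3)·2 = 4/3.
Player 2 minimizes Player 1's payoff; the smallest is -11/3, so the best response is C1.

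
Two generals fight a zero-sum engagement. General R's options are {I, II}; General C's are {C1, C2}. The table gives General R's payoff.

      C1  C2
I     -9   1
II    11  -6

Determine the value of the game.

Row minima: I → -9, II → -6; maximin = -6.
Column maxima: C1 → 11, C2 → 1; minimax = 1.
-6 ≠ 1, so there is no saddle point; optimal play is mixed.
Let General R play I with probability p. Expected payoff against C1: (-9)p + 11(1−p) = −20p + 11; against C2: 1p + (-6)(1−p) = 7p − 6.
Setting these equal: −20p + 11 = 7p − 6 ⇒ −27p = -17 ⇒ p = 17/27, and the value is (-20)·(17/27) + 11 = -43/27.
For General C: with q = P(C1), equating I's and II's payoffs gives −10q + 1 = 17q − 6 ⇒ q = 7/27.

-43/27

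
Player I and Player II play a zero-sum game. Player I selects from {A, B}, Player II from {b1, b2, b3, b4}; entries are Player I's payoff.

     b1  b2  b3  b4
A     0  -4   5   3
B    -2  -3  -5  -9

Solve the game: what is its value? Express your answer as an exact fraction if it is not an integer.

-45/13

Row minima: A → -4, B → -9; maximin = -4.
Column maxima: b1 → 0, b2 → -3, b3 → 5, b4 → 3; minimax = -3.
-4 ≠ -3, so there is no saddle point; optimal play is mixed.
b1 is strictly dominated by b2 (it gives Player I strictly more in every row), so Player II never plays it.
b3 is strictly dominated by b4 (it gives Player I strictly more in every row), so Player II never plays it.
On the remaining 2×2 (A, B vs b2, b4):
Let Player I play A with probability p. Expected payoff against b2: (-4)p + (-3)(1−p) = −p − 3; against b4: 3p + (-9)(1−p) = 12p − 9.
Setting these equal: −p − 3 = 12p − 9 ⇒ −13p = -6 ⇒ p = 6/13, and the value is (-1)·(6/13) − 3 = -45/13.
For Player II: with q = P(b2), equating A's and B's payoffs gives −7q + 3 = 6q − 9 ⇒ q = 12/13.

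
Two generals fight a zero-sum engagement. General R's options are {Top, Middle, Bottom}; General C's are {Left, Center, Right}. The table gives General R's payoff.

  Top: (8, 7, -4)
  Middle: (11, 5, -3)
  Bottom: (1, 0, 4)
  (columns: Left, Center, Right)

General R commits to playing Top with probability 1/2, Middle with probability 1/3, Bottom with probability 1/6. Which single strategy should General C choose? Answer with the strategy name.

Right

If General C plays Left, General R's expected payoff is (1/2)·8 + (1/3)·11 + (1/6)·1 = 47/6.
If General C plays Center, General R's expected payoff is (1/2)·7 + (1/3)·5 + (1/6)·0 = 31/6.
If General C plays Right, General R's expected payoff is (1/2)·(-4) + (1/3)·(-3) + (1/6)·4 = -7/3.
General C minimizes General R's payoff; the smallest is -7/3, so the best response is Right.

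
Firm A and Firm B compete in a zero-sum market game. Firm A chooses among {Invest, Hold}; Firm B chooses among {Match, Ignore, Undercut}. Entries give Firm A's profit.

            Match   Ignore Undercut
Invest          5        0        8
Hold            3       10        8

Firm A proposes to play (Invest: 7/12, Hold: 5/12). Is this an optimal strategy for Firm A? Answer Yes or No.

Against Match this mix gives (7/12)·5 + (5/12)·3 = 25/6.
Against Ignore this mix gives (7/12)·0 + (5/12)·10 = 25/6.
Against Undercut this mix gives (7/12)·8 + (5/12)·8 = 8.
All of Firm B's active replies (Match, Ignore) yield 25/6, and no column does worse for Firm A. The mix makes Firm B indifferent and guarantees 25/6, so it is optimal.

Yes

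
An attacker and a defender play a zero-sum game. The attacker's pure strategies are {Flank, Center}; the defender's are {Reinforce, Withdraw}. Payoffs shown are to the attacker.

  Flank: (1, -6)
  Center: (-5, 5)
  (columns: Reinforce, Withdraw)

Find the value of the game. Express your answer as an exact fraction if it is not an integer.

Row minima: Flank → -6, Center → -5; maximin = -5.
Column maxima: Reinforce → 1, Withdraw → 5; minimax = 1.
-5 ≠ 1, so there is no saddle point; optimal play is mixed.
Let the attacker play Flank with probability p. Expected payoff against Reinforce: 1p + (-5)(1−p) = 6p − 5; against Withdraw: (-6)p + 5(1−p) = −11p + 5.
Setting these equal: 6p − 5 = −11p + 5 ⇒ 17p = 10 ⇒ p = 10/17, and the value is (6)·(10/17) − 5 = -25/17.
For the defender: with q = P(Reinforce), equating Flank's and Center's payoffs gives 7q − 6 = −10q + 5 ⇒ q = 11/17.

-25/17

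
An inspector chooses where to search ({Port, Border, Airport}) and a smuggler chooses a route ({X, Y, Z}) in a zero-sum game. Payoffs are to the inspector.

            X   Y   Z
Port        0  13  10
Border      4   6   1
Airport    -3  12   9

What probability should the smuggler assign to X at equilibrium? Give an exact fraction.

9/13

Row minima: Port → 0, Border → 1, Airport → -3; maximin = 1.
Column maxima: X → 4, Y → 13, Z → 10; minimax = 4.
1 ≠ 4, so there is no saddle point; optimal play is mixed.
Airport is strictly dominated by Port, so the inspector never plays it.
Y is strictly dominated by X (it gives the inspector strictly more in every row), so the smuggler never plays it.
On the remaining 2×2 (Port, Border vs X, Z):
Let the inspector play Port with probability p. Expected payoff against X: 0p + 4(1−p) = −4p + 4; against Z: 10p + 1(1−p) = 9p + 1.
Setting these equal: −4p + 4 = 9p + 1 ⇒ −13p = -3 ⇒ p = 3/13, and the value is (-4)·(3/13) + 4 = 40/13.
For the smuggler: with q = P(X), equating Port's and Border's payoffs gives −10q + 10 = 3q + 1 ⇒ q = 9/13.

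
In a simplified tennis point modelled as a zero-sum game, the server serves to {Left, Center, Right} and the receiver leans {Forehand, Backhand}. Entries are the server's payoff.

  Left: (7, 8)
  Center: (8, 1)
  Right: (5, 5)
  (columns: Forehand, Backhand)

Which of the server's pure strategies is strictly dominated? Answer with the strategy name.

Right

Left gives a strictly higher payoff than Right against every column: 7 > 5, 8 > 5.
So Right is strictly dominated and the server never plays it.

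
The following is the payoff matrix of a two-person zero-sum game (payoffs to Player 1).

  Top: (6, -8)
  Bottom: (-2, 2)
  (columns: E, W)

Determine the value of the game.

-2/9

Row minima: Top → -8, Bottom → -2; maximin = -2.
Column maxima: E → 6, W → 2; minimax = 2.
-2 ≠ 2, so there is no saddle point; optimal play is mixed.
Let Player 1 play Top with probability p. Expected payoff against E: 6p + (-2)(1−p) = 8p − 2; against W: (-8)p + 2(1−p) = −10p + 2.
Setting these equal: 8p − 2 = −10p + 2 ⇒ 18p = 4 ⇒ p = 2/9, and the value is (8)·(2/9) − 2 = -2/9.
For Player 2: with q = P(E), equating Top's and Bottom's payoffs gives 14q − 8 = −4q + 2 ⇒ q = 5/9.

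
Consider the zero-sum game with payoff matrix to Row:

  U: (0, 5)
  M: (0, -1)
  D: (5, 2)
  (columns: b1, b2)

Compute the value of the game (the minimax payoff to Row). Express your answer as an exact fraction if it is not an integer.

Row minima: U → 0, M → -1, D → 2; maximin = 2.
Column maxima: b1 → 5, b2 → 5; minimax = 5.
2 ≠ 5, so there is no saddle point; optimal play is mixed.
M is strictly dominated by D, so Row never plays it.
On the remaining 2×2 (U, D vs b1, b2):
Let Row play U with probability p. Expected payoff against b1: 0p + 5(1−p) = −5p + 5; against b2: 5p + 2(1−p) = 3p + 2.
Setting these equal: −5p + 5 = 3p + 2 ⇒ −8p = -3 ⇒ p = 3/8, and the value is (-5)·(3/8) + 5 = 25/8.
For Column: with q = P(b1), equating U's and D's payoffs gives −5q + 5 = 3q + 2 ⇒ q = 3/8.

25/8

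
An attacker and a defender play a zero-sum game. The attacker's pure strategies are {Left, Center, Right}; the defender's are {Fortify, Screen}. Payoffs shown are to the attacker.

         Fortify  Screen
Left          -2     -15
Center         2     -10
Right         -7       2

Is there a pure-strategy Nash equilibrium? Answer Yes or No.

No

Row minima: Left → -15, Center → -10, Right → -7; maximin = -7.
Column maxima: Fortify → 2, Screen → 2; minimax = 2.
-7 ≠ 2, so no pure-strategy equilibrium exists.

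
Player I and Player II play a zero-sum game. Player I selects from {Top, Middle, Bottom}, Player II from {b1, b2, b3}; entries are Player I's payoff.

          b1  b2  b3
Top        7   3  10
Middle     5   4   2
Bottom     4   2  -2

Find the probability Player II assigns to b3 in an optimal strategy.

Row minima: Top → 3, Middle → 2, Bottom → -2; maximin = 3.
Column maxima: b1 → 7, b2 → 4, b3 → 10; minimax = 4.
3 ≠ 4, so there is no saddle point; optimal play is mixed.
Bottom is strictly dominated by Top, so Player I never plays it.
b1 is strictly dominated by b2 (it gives Player I strictly more in every row), so Player II never plays it.
On the remaining 2×2 (Top, Middle vs b2, b3):
Let Player I play Top with probability p. Expected payoff against b2: 3p + 4(1−p) = −p + 4; against b3: 10p + 2(1−p) = 8p + 2.
Setting these equal: −p + 4 = 8p + 2 ⇒ −9p = -2 ⇒ p = 2/9, and the value is (-1)·(2/9) + 4 = 34/9.
For Player II: with q = P(b2), equating Top's and Middle's payoffs gives −7q + 10 = 2q + 2 ⇒ q = 8/9.

1/9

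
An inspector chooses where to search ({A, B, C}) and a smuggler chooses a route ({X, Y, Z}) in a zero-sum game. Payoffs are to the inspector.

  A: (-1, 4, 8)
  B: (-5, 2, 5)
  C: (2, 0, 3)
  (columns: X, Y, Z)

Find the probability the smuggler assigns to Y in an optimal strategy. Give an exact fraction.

3/7

Row minima: A → -1, B → -5, C → 0; maximin = 0.
Column maxima: X → 2, Y → 4, Z → 8; minimax = 2.
0 ≠ 2, so there is no saddle point; optimal play is mixed.
B is strictly dominated by A, so the inspector never plays it.
Z is strictly dominated by X (it gives the inspector strictly more in every row), so the smuggler never plays it.
On the remaining 2×2 (A, C vs X, Y):
Let the inspector play A with probability p. Expected payoff against X: (-1)p + 2(1−p) = −3p + 2; against Y: 4p + 0(1−p) = 4p.
Setting these equal: −3p + 2 = 4p ⇒ −7p = -2 ⇒ p = 2/7, and the value is (-3)·(2/7) + 2 = 8/7.
For the smuggler: with q = P(X), equating A's and C's payoffs gives −5q + 4 = 2q ⇒ q = 4/7.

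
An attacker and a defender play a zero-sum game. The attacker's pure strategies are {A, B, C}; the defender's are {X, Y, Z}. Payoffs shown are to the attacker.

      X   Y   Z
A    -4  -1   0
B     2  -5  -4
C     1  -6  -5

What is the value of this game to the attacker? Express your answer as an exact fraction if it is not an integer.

Row minima: A → -4, B → -5, C → -6; maximin = -4.
Column maxima: X → 2, Y → -1, Z → 0; minimax = -1.
-4 ≠ -1, so there is no saddle point; optimal play is mixed.
C is strictly dominated by B, so the attacker never plays it.
Z is strictly dominated by Y (it gives the attacker strictly more in every row), so the defender never plays it.
On the remaining 2×2 (A, B vs X, Y):
Let the attacker play A with probability p. Expected payoff against X: (-4)p + 2(1−p) = −6p + 2; against Y: (-1)p + (-5)(1−p) = 4p − 5.
Setting these equal: −6p + 2 = 4p − 5 ⇒ −10p = -7 ⇒ p = 7/10, and the value is (-6)·(7/10) + 2 = -11/5.
For the defender: with q = P(X), equating A's and B's payoffs gives −3q − 1 = 7q − 5 ⇒ q = 2/5.

-11/5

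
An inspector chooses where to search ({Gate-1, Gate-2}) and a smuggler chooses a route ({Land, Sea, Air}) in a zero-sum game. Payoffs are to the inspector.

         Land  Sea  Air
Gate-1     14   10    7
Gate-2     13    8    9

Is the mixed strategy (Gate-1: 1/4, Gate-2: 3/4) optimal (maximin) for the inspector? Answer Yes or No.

Yes

Against Land this mix gives (1/4)·14 + (3/4)·13 = 53/4.
Against Sea this mix gives (1/4)·10 + (3/4)·8 = 17/2.
Against Air this mix gives (1/4)·7 + (3/4)·9 = 17/2.
All of the smuggler's active replies (Sea, Air) yield 17/2, and no column does worse for the inspector. The mix makes the smuggler indifferent and guarantees 17/2, so it is optimal.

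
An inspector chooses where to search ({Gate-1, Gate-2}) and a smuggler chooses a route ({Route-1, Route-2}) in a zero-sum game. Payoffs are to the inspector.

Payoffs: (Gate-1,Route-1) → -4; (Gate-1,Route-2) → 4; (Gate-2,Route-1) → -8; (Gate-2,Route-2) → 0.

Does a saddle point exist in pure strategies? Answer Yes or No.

Row minima: Gate-1 → -4, Gate-2 → -8; maximin = -4.
Column maxima: Route-1 → -4, Route-2 → 4; minimax = -4.
maximin = minimax = -4, so a saddle point exists.

Yes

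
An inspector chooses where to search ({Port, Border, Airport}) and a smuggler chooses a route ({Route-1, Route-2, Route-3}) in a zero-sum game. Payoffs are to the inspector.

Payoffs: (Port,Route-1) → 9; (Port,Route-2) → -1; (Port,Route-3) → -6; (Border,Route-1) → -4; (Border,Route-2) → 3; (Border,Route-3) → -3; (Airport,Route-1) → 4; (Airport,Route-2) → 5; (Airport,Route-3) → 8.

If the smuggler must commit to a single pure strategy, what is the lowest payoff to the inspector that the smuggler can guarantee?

5

Column maxima: Route-1 → 9, Route-2 → 5, Route-3 → 8.
The smallest of these is 5.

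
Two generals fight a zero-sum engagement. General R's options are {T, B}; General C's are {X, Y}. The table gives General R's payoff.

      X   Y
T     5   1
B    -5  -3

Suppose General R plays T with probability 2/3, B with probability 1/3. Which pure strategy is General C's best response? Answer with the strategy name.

If General C plays X, General R's expected payoff is (2/3)·5 + (1/3)·(-5) = 5/3.
If General C plays Y, General R's expected payoff is (2/3)·1 + (1/3)·(-3) = -1/3.
General C minimizes General R's payoff; the smallest is -1/3, so the best response is Y.

Y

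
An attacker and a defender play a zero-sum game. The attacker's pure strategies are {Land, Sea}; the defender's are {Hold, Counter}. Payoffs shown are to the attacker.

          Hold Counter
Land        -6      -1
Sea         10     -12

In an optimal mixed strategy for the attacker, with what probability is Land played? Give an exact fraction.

22/27

Row minima: Land → -6, Sea → -12; maximin = -6.
Column maxima: Hold → 10, Counter → -1; minimax = -1.
-6 ≠ -1, so there is no saddle point; optimal play is mixed.
Let the attacker play Land with probability p. Expected payoff against Hold: (-6)p + 10(1−p) = −16p + 10; against Counter: (-1)p + (-12)(1−p) = 11p − 12.
Setting these equal: −16p + 10 = 11p − 12 ⇒ −27p = -22 ⇒ p = 22/27, and the value is (-16)·(22/27) + 10 = -82/27.
For the defender: with q = P(Hold), equating Land's and Sea's payoffs gives −5q − 1 = 22q − 12 ⇒ q = 11/27.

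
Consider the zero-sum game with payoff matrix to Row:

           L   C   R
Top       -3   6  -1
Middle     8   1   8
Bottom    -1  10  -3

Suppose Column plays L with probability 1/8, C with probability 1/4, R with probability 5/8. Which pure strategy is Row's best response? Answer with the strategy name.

Expected payoff of Top: (1/8)·(-3) + (1/4)·6 + (5/8)·(-1) = 1/2.
Expected payoff of Middle: (1/8)·8 + (1/4)·1 + (5/8)·8 = 25/4.
Expected payoff of Bottom: (1/8)·(-1) + (1/4)·10 + (5/8)·(-3) = 1/2.
The largest is 25/4, so Row's best response is Middle.

Middle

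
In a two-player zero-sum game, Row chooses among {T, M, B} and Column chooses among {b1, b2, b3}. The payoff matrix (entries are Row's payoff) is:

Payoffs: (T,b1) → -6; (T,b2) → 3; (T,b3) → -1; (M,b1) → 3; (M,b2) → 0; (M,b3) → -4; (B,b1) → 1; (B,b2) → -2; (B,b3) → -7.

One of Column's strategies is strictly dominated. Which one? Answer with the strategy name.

b3 holds Row's payoff strictly below b2 in every row: -1 < 3, -4 < 0, -7 < -2.
So b2 is strictly dominated for Column.

b2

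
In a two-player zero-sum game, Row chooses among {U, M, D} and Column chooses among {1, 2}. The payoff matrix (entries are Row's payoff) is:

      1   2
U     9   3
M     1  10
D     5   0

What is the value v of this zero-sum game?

Row minima: U → 3, M → 1, D → 0; maximin = 3.
Column maxima: 1 → 9, 2 → 10; minimax = 9.
3 ≠ 9, so there is no saddle point; optimal play is mixed.
D is strictly dominated by U, so Row never plays it.
On the remaining 2×2 (U, M vs 1, 2):
Let Row play U with probability p. Expected payoff against 1: 9p + 1(1−p) = 8p + 1; against 2: 3p + 10(1−p) = −7p + 10.
Setting these equal: 8p + 1 = −7p + 10 ⇒ 15p = 9 ⇒ p = 3/5, and the value is (8)·(3/5) + 1 = 29/5.
For Column: with q = P(1), equating U's and M's payoffs gives 6q + 3 = −9q + 10 ⇒ q = 7/15.

29/5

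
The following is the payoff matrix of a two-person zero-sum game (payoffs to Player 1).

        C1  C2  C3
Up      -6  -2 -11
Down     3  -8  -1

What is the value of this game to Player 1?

-43/8

Row minima: Up → -11, Down → -8; maximin = -8.
Column maxima: C1 → 3, C2 → -2, C3 → -1; minimax = -2.
-8 ≠ -2, so there is no saddle point; optimal play is mixed.
C1 is strictly dominated by C3 (it gives Player 1 strictly more in every row), so Player 2 never plays it.
On the remaining 2×2 (Up, Down vs C2, C3):
Let Player 1 play Up with probability p. Expected payoff against C2: (-2)p + (-8)(1−p) = 6p − 8; against C3: (-11)p + (-1)(1−p) = −10p − 1.
Setting these equal: 6p − 8 = −10p − 1 ⇒ 16p = 7 ⇒ p = 7/16, and the value is (6)·(7/16) − 8 = -43/8.
For Player 2: with q = P(C2), equating Up's and Down's payoffs gives 9q − 11 = −7q − 1 ⇒ q = 5/8.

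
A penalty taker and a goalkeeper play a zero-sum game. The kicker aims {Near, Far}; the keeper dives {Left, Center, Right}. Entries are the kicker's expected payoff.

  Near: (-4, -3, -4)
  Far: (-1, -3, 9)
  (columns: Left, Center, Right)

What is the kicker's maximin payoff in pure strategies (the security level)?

-3

Row minima: Near → -4, Far → -3.
The best of these is -3.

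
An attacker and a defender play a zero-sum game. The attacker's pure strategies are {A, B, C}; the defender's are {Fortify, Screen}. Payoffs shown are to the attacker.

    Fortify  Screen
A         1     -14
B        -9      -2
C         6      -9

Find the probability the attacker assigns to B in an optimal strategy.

15/22

Row minima: A → -14, B → -9, C → -9; maximin = -9.
Column maxima: Fortify → 6, Screen → -2; minimax = -2.
-9 ≠ -2, so there is no saddle point; optimal play is mixed.
A is strictly dominated by C, so the attacker never plays it.
On the remaining 2×2 (B, C vs Fortify, Screen):
Let the attacker play B with probability p. Expected payoff against Fortify: (-9)p + 6(1−p) = −15p + 6; against Screen: (-2)p + (-9)(1−p) = 7p − 9.
Setting these equal: −15p + 6 = 7p − 9 ⇒ −22p = -15 ⇒ p = 15/22, and the value is (-15)·(15/22) + 6 = -93/22.
For the defender: with q = P(Fortify), equating B's and C's payoffs gives −7q − 2 = 15q − 9 ⇒ q = 7/22.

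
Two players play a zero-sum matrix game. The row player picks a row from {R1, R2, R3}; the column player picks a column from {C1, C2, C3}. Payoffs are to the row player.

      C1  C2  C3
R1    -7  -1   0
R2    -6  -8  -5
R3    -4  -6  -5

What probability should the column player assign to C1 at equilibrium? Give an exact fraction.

5/8

Row minima: R1 → -7, R2 → -8, R3 → -6; maximin = -6.
Column maxima: C1 → -4, C2 → -1, C3 → 0; minimax = -4.
-6 ≠ -4, so there is no saddle point; optimal play is mixed.
C3 is strictly dominated by C2 (it gives the row player strictly more in every row), so the column player never plays it.
With C3 eliminated, R2 is strictly dominated by R3 (R3 gives the row player strictly more in every remaining column), so the row player never plays it.
On the remaining 2×2 (R1, R3 vs C1, C2):
Let the row player play R1 with probability p. Expected payoff against C1: (-7)p + (-4)(1−p) = −3p − 4; against C2: (-1)p + (-6)(1−p) = 5p − 6.
Setting these equal: −3p − 4 = 5p − 6 ⇒ −8p = -2 ⇒ p = 1/4, and the value is (-3)·(1/4) − 4 = -19/4.
For the column player: with q = P(C1), equating R1's and R3's payoffs gives −6q − 1 = 2q − 6 ⇒ q = 5/8.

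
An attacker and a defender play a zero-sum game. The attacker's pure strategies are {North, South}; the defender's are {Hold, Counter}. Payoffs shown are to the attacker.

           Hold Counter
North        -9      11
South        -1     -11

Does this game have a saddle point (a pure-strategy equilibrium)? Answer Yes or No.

No

Row minima: North → -9, South → -11; maximin = -9.
Column maxima: Hold → -1, Counter → 11; minimax = -1.
-9 ≠ -1, so no pure-strategy equilibrium exists.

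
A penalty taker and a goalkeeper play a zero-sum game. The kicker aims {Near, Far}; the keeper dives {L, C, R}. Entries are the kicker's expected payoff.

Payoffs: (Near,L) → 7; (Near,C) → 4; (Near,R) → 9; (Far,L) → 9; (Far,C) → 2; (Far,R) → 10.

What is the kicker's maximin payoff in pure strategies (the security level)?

Row minima: Near → 4, Far → 2.
The best of these is 4.

4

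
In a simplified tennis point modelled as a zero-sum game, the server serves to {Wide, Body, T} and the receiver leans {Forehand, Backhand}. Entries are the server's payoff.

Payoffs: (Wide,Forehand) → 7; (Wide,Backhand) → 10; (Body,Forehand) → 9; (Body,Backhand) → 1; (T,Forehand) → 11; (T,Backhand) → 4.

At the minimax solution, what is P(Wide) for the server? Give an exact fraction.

7/10

Row minima: Wide → 7, Body → 1, T → 4; maximin = 7.
Column maxima: Forehand → 11, Backhand → 10; minimax = 10.
7 ≠ 10, so there is no saddle point; optimal play is mixed.
Body is strictly dominated by T, so the server never plays it.
On the remaining 2×2 (Wide, T vs Forehand, Backhand):
Let the server play Wide with probability p. Expected payoff against Forehand: 7p + 11(1−p) = −4p + 11; against Backhand: 10p + 4(1−p) = 6p + 4.
Setting these equal: −4p + 11 = 6p + 4 ⇒ −10p = -7 ⇒ p = 7/10, and the value is (-4)·(7/10) + 11 = 41/5.
For the receiver: with q = P(Forehand), equating Wide's and T's payoffs gives −3q + 10 = 7q + 4 ⇒ q = 3/5.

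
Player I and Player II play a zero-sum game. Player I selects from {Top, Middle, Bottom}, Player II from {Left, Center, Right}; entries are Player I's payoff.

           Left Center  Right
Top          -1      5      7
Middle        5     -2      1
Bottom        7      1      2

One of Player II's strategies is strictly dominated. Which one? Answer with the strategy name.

Right

Center holds Player I's payoff strictly below Right in every row: 5 < 7, -2 < 1, 1 < 2.
So Right is strictly dominated for Player II.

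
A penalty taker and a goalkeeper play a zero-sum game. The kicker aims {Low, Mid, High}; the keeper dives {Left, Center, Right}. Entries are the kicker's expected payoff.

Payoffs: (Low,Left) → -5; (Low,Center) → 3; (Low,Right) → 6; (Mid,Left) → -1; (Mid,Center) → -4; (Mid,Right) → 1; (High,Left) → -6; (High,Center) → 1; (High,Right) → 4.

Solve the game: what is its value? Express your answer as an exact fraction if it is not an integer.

Row minima: Low → -5, Mid → -4, High → -6; maximin = -4.
Column maxima: Left → -1, Center → 3, Right → 6; minimax = -1.
-4 ≠ -1, so there is no saddle point; optimal play is mixed.
High is strictly dominated by Low, so the kicker never plays it.
Right is strictly dominated by Left (it gives the kicker strictly more in every row), so the keeper never plays it.
On the remaining 2×2 (Low, Mid vs Left, Center):
Let the kicker play Low with probability p. Expected payoff against Left: (-5)p + (-1)(1−p) = −4p − 1; against Center: 3p + (-4)(1−p) = 7p − 4.
Setting these equal: −4p − 1 = 7p − 4 ⇒ −11p = -3 ⇒ p = 3/11, and the value is (-4)·(3/11) − 1 = -23/11.
For the keeper: with q = P(Left), equating Low's and Mid's payoffs gives −8q + 3 = 3q − 4 ⇒ q = 7/11.

-23/11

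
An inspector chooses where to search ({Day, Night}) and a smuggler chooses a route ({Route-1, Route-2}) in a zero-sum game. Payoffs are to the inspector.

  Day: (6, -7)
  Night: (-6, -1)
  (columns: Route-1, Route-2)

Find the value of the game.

-8/3

Row minima: Day → -7, Night → -6; maximin = -6.
Column maxima: Route-1 → 6, Route-2 → -1; minimax = -1.
-6 ≠ -1, so there is no saddle point; optimal play is mixed.
Let the inspector play Day with probability p. Expected payoff against Route-1: 6p + (-6)(1−p) = 12p − 6; against Route-2: (-7)p + (-1)(1−p) = −6p − 1.
Setting these equal: 12p − 6 = −6p − 1 ⇒ 18p = 5 ⇒ p = 5/18, and the value is (12)·(5/18) − 6 = -8/3.
For the smuggler: with q = P(Route-1), equating Day's and Night's payoffs gives 13q − 7 = −5q − 1 ⇒ q = 1/3.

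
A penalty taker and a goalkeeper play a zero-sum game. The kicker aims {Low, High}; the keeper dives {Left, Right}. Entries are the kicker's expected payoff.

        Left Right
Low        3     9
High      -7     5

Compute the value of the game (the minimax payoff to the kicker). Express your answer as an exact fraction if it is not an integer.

Row minima: Low → 3, High → -7; maximin = 3.
Column maxima: Left → 3, Right → 9; minimax = 3.
Since maximin = minimax = 3, there is a saddle point and the value is 3.

3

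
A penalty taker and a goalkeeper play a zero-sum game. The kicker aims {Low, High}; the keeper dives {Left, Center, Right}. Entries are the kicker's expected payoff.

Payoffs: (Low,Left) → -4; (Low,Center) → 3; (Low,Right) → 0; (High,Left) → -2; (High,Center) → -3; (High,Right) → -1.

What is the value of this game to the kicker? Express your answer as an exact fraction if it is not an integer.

Row minima: Low → -4, High → -3; maximin = -3.
Column maxima: Left → -2, Center → 3, Right → 0; minimax = -2.
-3 ≠ -2, so there is no saddle point; optimal play is mixed.
Right is strictly dominated by Left (it gives the kicker strictly more in every row), so the keeper never plays it.
On the remaining 2×2 (Low, High vs Left, Center):
Let the kicker play Low with probability p. Expected payoff against Left: (-4)p + (-2)(1−p) = −2p − 2; against Center: 3p + (-3)(1−p) = 6p − 3.
Setting these equal: −2p − 2 = 6p − 3 ⇒ −8p = -1 ⇒ p = 1/8, and the value is (-2)·(1/8) − 2 = -9/4.
For the keeper: with q = P(Left), equating Low's and High's payoffs gives −7q + 3 = q − 3 ⇒ q = 3/4.

-9/4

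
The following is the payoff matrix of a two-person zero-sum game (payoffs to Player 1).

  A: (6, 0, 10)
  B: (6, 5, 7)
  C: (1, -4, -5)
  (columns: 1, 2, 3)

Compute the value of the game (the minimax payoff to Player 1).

Row minima: A → 0, B → 5, C → -5; maximin = 5.
Column maxima: 1 → 6, 2 → 5, 3 → 10; minimax = 5.
Since maximin = minimax = 5, there is a saddle point and the value is 5.

5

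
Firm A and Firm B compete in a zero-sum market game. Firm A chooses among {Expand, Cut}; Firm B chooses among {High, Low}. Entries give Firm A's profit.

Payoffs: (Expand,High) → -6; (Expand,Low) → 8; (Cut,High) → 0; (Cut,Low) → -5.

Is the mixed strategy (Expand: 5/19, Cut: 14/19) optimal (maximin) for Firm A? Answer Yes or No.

Yes

Against High this mix gives (5/19)·(-6) + (14/19)·0 = -30/19.
Against Low this mix gives (5/19)·8 + (14/19)·(-5) = -30/19.
All of Firm B's active replies (High, Low) yield -30/19, and no column does worse for Firm A. The mix makes Firm B indifferent and guarantees -30/19, so it is optimal.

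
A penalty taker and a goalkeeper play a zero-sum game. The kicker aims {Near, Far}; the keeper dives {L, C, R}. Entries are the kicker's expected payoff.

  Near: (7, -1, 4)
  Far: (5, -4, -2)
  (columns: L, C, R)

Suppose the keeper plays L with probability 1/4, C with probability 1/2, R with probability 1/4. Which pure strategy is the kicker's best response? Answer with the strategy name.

Near

Expected payoff of Near: (1/4)·7 + (1/2)·(-1) + (1/4)·4 = 9/4.
Expected payoff of Far: (1/4)·5 + (1/2)·(-4) + (1/4)·(-2) = -5/4.
The largest is 9/4, so the kicker's best response is Near.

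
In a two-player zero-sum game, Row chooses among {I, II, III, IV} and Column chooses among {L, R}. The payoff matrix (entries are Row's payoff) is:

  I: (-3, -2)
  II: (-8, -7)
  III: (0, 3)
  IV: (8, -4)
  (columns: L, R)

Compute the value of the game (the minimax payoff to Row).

8/5

Row minima: I → -3, II → -8, III → 0, IV → -4; maximin = 0.
Column maxima: L → 8, R → 3; minimax = 3.
0 ≠ 3, so there is no saddle point; optimal play is mixed.
I is strictly dominated by III, so Row never plays it.
II is strictly dominated by III, so Row never plays it.
On the remaining 2×2 (III, IV vs L, R):
Let Row play III with probability p. Expected payoff against L: 0p + 8(1−p) = −8p + 8; against R: 3p + (-4)(1−p) = 7p − 4.
Setting these equal: −8p + 8 = 7p − 4 ⇒ −15p = -12 ⇒ p = 4/5, and the value is (-8)·(4/5) + 8 = 8/5.
For Column: with q = P(L), equating III's and IV's payoffs gives −3q + 3 = 12q − 4 ⇒ q = 7/15.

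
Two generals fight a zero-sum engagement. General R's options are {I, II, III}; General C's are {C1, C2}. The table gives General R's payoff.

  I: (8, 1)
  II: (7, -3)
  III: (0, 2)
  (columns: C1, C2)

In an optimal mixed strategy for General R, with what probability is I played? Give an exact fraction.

2/9

Row minima: I → 1, II → -3, III → 0; maximin = 1.
Column maxima: C1 → 8, C2 → 2; minimax = 2.
1 ≠ 2, so there is no saddle point; optimal play is mixed.
II is strictly dominated by I, so General R never plays it.
On the remaining 2×2 (I, III vs C1, C2):
Let General R play I with probability p. Expected payoff against C1: 8p + 0(1−p) = 8p; against C2: 1p + 2(1−p) = −p + 2.
Setting these equal: 8p = −p + 2 ⇒ 9p = 2 ⇒ p = 2/9, and the value is (8)·(2/9) = 16/9.
For General C: with q = P(C1), equating I's and III's payoffs gives 7q + 1 = −2q + 2 ⇒ q = 1/9.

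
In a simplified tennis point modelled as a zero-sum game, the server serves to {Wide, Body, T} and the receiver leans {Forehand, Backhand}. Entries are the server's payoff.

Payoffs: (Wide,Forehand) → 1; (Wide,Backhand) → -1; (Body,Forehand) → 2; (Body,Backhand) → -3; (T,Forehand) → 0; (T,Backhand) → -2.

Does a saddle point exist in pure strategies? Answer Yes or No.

Row minima: Wide → -1, Body → -3, T → -2; maximin = -1.
Column maxima: Forehand → 2, Backhand → -1; minimax = -1.
maximin = minimax = -1, so a saddle point exists.

Yes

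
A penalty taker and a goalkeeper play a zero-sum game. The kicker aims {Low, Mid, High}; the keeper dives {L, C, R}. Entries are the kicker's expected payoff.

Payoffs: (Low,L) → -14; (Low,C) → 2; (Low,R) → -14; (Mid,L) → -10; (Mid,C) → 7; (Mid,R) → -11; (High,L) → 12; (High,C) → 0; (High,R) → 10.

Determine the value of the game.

Row minima: Low → -14, Mid → -11, High → 0; maximin = 0.
Column maxima: L → 12, C → 7, R → 10; minimax = 7.
0 ≠ 7, so there is no saddle point; optimal play is mixed.
Low is strictly dominated by Mid, so the kicker never plays it.
With Low eliminated, L is strictly dominated by R (it gives the kicker strictly more in every remaining row), so the keeper never plays it.
On the remaining 2×2 (Mid, High vs C, R):
Let the kicker play Mid with probability p. Expected payoff against C: 7p + 0(1−p) = 7p; against R: (-11)p + 10(1−p) = −21p + 10.
Setting these equal: 7p = −21p + 10 ⇒ 28p = 10 ⇒ p = 5/14, and the value is (7)·(5/14) = 5/2.
For the keeper: with q = P(C), equating Mid's and High's payoffs gives 18q − 11 = −10q + 10 ⇒ q = 3/4.

5/2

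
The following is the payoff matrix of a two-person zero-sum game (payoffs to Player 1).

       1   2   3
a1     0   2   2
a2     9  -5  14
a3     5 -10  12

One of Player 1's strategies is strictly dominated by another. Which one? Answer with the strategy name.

a3

a2 gives a strictly higher payoff than a3 against every column: 9 > 5, -5 > -10, 14 > 12.
So a3 is strictly dominated and Player 1 never plays it.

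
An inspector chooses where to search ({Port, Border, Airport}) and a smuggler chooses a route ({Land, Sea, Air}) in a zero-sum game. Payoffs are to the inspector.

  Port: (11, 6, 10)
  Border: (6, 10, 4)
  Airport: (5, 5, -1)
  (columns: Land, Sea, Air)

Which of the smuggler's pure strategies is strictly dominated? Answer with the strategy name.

Air holds the inspector's payoff strictly below Land in every row: 10 < 11, 4 < 6, -1 < 5.
So Land is strictly dominated for the smuggler.

Land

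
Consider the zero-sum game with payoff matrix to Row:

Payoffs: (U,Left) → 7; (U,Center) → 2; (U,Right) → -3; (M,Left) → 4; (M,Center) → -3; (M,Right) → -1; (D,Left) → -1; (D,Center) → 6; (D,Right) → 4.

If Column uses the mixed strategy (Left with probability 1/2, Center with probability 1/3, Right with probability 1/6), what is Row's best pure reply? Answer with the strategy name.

Expected payoff of U: (1/2)·7 + (1/3)·2 + (1/6)·(-3) = 11/3.
Expected payoff of M: (1/2)·4 + (1/3)·(-3) + (1/6)·(-1) = 5/6.
Expected payoff of D: (1/2)·(-1) + (1/3)·6 + (1/6)·4 = 13/6.
The largest is 11/3, so Row's best response is U.

U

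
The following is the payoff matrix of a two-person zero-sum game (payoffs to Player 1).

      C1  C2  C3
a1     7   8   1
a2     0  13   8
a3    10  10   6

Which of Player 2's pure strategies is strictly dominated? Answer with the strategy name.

C3 holds Player 1's payoff strictly below C2 in every row: 1 < 8, 8 < 13, 6 < 10.
So C2 is strictly dominated for Player 2.

C2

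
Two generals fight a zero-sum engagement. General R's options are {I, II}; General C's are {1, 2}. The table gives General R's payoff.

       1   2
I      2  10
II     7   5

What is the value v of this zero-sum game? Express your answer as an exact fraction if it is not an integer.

6

Row minima: I → 2, II → 5; maximin = 5.
Column maxima: 1 → 7, 2 → 10; minimax = 7.
5 ≠ 7, so there is no saddle point; optimal play is mixed.
Let General R play I with probability p. Expected payoff against 1: 2p + 7(1−p) = −5p + 7; against 2: 10p + 5(1−p) = 5p + 5.
Setting these equal: −5p + 7 = 5p + 5 ⇒ −10p = -2 ⇒ p = 1/5, and the value is (-5)·(1/5) + 7 = 6.
For General C: with q = P(1), equating I's and II's payoffs gives −8q + 10 = 2q + 5 ⇒ q = 1/2.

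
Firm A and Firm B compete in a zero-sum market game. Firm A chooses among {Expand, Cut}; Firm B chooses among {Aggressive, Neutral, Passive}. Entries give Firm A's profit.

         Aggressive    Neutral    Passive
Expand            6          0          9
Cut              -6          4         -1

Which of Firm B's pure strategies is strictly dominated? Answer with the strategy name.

Passive

Aggressive holds Firm A's payoff strictly below Passive in every row: 6 < 9, -6 < -1.
So Passive is strictly dominated for Firm B.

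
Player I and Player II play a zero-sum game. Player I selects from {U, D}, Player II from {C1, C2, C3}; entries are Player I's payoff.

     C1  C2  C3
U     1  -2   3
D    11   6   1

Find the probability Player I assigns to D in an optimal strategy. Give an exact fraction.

Row minima: U → -2, D → 1; maximin = 1.
Column maxima: C1 → 11, C2 → 6, C3 → 3; minimax = 3.
1 ≠ 3, so there is no saddle point; optimal play is mixed.
C1 is strictly dominated by C2 (it gives Player I strictly more in every row), so Player II never plays it.
On the remaining 2×2 (U, D vs C2, C3):
Let Player I play U with probability p. Expected payoff against C2: (-2)p + 6(1−p) = −8p + 6; against C3: 3p + 1(1−p) = 2p + 1.
Setting these equal: −8p + 6 = 2p + 1 ⇒ −10p = -5 ⇒ p = 1/2, and the value is (-8)·(1/2) + 6 = 2.
For Player II: with q = P(C2), equating U's and D's payoffs gives −5q + 3 = 5q + 1 ⇒ q = 1/5.

1/2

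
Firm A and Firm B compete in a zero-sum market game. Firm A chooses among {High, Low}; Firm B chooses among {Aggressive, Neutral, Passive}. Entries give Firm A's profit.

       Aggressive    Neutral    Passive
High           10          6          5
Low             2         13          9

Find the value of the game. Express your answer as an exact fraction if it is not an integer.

20/3

Row minima: High → 5, Low → 2; maximin = 5.
Column maxima: Aggressive → 10, Neutral → 13, Passive → 9; minimax = 9.
5 ≠ 9, so there is no saddle point; optimal play is mixed.
Neutral is strictly dominated by Passive (it gives Firm A strictly more in every row), so Firm B never plays it.
On the remaining 2×2 (High, Low vs Aggressive, Passive):
Let Firm A play High with probability p. Expected payoff against Aggressive: 10p + 2(1−p) = 8p + 2; against Passive: 5p + 9(1−p) = −4p + 9.
Setting these equal: 8p + 2 = −4p + 9 ⇒ 12p = 7 ⇒ p = 7/12, and the value is (8)·(7/12) + 2 = 20/3.
For Firm B: with q = P(Aggressive), equating High's and Low's payoffs gives 5q + 5 = −7q + 9 ⇒ q = 1/3.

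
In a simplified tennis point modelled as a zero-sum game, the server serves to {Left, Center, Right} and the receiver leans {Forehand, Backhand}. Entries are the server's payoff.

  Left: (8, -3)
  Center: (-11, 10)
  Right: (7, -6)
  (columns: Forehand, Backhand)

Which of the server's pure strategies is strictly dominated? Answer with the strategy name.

Left gives a strictly higher payoff than Right against every column: 8 > 7, -3 > -6.
So Right is strictly dominated and the server never plays it.

Right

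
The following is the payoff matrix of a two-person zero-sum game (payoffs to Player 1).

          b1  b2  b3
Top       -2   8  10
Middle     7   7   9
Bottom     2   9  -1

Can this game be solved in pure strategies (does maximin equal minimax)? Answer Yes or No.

Row minima: Top → -2, Middle → 7, Bottom → -1; maximin = 7.
Column maxima: b1 → 7, b2 → 9, b3 → 10; minimax = 7.
maximin = minimax = 7, so a saddle point exists.

Yes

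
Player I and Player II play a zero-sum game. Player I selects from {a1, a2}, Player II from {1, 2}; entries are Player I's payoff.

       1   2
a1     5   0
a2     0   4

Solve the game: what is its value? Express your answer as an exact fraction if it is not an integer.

20/9

Row minima: a1 → 0, a2 → 0; maximin = 0.
Column maxima: 1 → 5, 2 → 4; minimax = 4.
0 ≠ 4, so there is no saddle point; optimal play is mixed.
Let Player I play a1 with probability p. Expected payoff against 1: 5p + 0(1−p) = 5p; against 2: 0p + 4(1−p) = −4p + 4.
Setting these equal: 5p = −4p + 4 ⇒ 9p = 4 ⇒ p = 4/9, and the value is (5)·(4/9) = 20/9.
For Player II: with q = P(1), equating a1's and a2's payoffs gives 5q = −4q + 4 ⇒ q = 4/9.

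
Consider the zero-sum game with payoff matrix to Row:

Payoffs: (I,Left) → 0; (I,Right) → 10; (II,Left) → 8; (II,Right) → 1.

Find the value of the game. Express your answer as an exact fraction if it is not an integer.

80/17

Row minima: I → 0, II → 1; maximin = 1.
Column maxima: Left → 8, Right → 10; minimax = 8.
1 ≠ 8, so there is no saddle point; optimal play is mixed.
Let Row play I with probability p. Expected payoff against Left: 0p + 8(1−p) = −8p + 8; against Right: 10p + 1(1−p) = 9p + 1.
Setting these equal: −8p + 8 = 9p + 1 ⇒ −17p = -7 ⇒ p = 7/17, and the value is (-8)·(7/17) + 8 = 80/17.
For Column: with q = P(Left), equating I's and II's payoffs gives −10q + 10 = 7q + 1 ⇒ q = 9/17.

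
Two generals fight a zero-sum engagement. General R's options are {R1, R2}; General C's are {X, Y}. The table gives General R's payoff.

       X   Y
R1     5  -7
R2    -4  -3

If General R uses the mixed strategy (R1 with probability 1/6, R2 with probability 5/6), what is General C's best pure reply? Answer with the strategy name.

Y

If General C plays X, General R's expected payoff is (1/6)·5 + (5/6)·(-4) = -5/2.
If General C plays Y, General R's expected payoff is (1/6)·(-7) + (5/6)·(-3) = -11/3.
General C minimizes General R's payoff; the smallest is -11/3, so the best response is Y.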